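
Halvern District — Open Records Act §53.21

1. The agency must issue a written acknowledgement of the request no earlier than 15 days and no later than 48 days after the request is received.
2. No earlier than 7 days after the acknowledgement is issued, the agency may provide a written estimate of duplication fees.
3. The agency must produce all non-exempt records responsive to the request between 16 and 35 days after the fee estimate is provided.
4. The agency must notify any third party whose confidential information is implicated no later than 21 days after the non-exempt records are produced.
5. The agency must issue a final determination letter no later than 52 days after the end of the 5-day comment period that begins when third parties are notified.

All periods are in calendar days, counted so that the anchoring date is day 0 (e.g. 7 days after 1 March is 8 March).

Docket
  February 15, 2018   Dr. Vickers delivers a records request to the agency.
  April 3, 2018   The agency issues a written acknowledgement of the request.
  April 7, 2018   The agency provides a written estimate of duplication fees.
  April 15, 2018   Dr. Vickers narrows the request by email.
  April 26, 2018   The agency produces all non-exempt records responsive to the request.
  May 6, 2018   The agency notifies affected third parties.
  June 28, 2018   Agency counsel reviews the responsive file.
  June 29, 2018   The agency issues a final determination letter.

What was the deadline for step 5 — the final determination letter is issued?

July 2, 2018

Third parties are notified on May 6, 2018; the 5-day comment period therefore ends May 11, 2018, and step 5 runs from that date. 52 days after May 11, 2018 is July 2, 2018.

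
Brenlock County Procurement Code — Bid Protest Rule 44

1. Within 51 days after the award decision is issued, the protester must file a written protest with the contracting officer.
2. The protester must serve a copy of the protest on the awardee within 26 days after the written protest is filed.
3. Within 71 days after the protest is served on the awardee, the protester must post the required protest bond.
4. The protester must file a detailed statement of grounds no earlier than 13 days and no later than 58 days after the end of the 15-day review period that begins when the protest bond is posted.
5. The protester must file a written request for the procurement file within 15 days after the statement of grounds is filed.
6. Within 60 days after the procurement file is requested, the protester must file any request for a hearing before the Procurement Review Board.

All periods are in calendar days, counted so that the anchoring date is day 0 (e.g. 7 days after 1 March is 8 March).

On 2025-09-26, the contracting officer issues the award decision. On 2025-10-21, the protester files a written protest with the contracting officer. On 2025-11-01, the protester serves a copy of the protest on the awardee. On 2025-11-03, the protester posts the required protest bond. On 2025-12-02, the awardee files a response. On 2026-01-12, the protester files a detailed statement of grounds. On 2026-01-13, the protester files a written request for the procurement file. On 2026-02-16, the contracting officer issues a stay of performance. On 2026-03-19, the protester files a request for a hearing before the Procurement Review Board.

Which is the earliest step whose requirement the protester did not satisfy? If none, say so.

Step 6

Step 1: 51 days after 2025-09-26 (when the award decision is issued) is 2025-11-16; 2025-10-21 is within that limit.
Step 2: 26 days after 2025-10-21 (when the written protest is filed) is 2025-11-16; done 2025-11-01 — timely.
Step 3: 71 days after 2025-11-01 (when the protest is served on the awardee) is 2026-01-11; completed 2025-11-03, before the deadline.
Step 4: the window is 13–58 days after 2025-11-18 (end of the 15-day review period, which began when the protest bond is posted on 2025-11-03), so 2025-12-01 through 2026-01-15; done 2026-01-12, which is between those dates.
Step 5: 15 days after 2026-01-12 (when the statement of grounds is filed) is 2026-01-27; done 2026-01-13 — timely.
Step 6: 60 days after 2026-01-13 (when the procurement file is requested) is 2026-03-14; 2026-03-19 misses that deadline by 5 days.
Later steps need not be reached.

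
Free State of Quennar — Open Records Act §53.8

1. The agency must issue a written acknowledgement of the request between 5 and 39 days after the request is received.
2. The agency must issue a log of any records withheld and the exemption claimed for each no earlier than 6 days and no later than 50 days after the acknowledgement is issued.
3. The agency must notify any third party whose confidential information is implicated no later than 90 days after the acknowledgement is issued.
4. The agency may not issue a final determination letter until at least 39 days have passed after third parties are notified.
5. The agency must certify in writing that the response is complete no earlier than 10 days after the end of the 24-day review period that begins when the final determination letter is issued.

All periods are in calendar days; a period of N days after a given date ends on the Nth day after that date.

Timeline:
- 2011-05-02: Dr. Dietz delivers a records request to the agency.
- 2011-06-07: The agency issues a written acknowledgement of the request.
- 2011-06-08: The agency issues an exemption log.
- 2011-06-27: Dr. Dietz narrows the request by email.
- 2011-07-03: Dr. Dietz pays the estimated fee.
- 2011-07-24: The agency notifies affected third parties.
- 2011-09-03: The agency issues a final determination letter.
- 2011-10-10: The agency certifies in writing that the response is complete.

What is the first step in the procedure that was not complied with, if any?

Step 2

(1) the permitted window runs from 2011-05-02 + 5 = 2011-05-07 to 2011-05-02 + 39 = 2011-06-10; done 2011-06-07 — within the window.
(2) the permitted window runs from 2011-06-07 + 6 = 2011-06-13 to 2011-06-07 + 50 = 2011-07-27; 2011-06-08 is 5 days too early.
Later steps need not be reached.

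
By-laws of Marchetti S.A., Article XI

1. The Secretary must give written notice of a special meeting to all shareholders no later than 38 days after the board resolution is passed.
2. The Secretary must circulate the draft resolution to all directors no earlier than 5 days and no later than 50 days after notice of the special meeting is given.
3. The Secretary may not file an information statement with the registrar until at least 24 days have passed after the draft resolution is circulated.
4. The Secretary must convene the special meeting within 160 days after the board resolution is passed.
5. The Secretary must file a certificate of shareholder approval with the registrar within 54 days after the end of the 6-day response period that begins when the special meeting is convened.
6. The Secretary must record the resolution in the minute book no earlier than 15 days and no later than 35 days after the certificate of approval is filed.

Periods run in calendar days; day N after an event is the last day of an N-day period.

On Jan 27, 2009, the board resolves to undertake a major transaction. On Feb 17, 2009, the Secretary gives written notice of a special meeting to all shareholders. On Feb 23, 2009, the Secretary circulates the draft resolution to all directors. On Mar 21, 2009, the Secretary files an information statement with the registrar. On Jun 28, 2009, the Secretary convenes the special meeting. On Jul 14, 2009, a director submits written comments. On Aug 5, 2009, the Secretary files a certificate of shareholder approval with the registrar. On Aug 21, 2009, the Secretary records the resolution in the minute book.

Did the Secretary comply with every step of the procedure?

Yes

Step 1: 38 days after Jan 27, 2009 (when the board resolution is passed) is Mar 6, 2009; Feb 17, 2009 is within that limit.
Step 2: the window is 5–50 days after Feb 17, 2009 (when notice of the special meeting is given), so Feb 22, 2009 through Apr 8, 2009; done Feb 23, 2009 — within the window.
Step 3: the earliest permitted date is 24 days after Feb 23, 2009 (when the draft resolution is circulated), i.e. Mar 19, 2009; done Mar 21, 2009, after the minimum wait.
Step 4: 160 days after Jan 27, 2009 (when the board resolution is passed) is Jul 6, 2009; completed Jun 28, 2009, before the deadline.
Step 5: 54 days after Jul 4, 2009 (end of the 6-day response period, which began when the special meeting is convened on Jun 28, 2009) is Aug 27, 2009; completed Aug 5, 2009, before the deadline.
Step 6: the window is 15–35 days after Aug 5, 2009 (when the certificate of approval is filed), so Aug 20, 2009 through Sep 9, 2009; done Aug 21, 2009 — within the window.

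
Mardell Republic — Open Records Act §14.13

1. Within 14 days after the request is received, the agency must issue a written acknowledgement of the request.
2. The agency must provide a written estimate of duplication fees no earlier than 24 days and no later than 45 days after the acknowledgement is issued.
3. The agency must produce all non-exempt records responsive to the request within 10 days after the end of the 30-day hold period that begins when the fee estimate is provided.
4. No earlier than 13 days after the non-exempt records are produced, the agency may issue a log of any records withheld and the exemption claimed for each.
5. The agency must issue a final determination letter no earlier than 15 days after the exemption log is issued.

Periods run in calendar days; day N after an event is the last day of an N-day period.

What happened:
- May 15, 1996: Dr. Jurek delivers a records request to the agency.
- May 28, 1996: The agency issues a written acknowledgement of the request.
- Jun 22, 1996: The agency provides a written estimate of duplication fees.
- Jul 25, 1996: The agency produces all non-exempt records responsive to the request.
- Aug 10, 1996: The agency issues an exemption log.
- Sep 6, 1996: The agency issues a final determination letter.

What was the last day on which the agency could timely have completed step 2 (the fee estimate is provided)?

Jul 12, 1996

Step 2 runs from May 28, 1996, when the acknowledgement is issued. The window is 24–45 days after May 28, 1996; it closes on Jul 12, 1996.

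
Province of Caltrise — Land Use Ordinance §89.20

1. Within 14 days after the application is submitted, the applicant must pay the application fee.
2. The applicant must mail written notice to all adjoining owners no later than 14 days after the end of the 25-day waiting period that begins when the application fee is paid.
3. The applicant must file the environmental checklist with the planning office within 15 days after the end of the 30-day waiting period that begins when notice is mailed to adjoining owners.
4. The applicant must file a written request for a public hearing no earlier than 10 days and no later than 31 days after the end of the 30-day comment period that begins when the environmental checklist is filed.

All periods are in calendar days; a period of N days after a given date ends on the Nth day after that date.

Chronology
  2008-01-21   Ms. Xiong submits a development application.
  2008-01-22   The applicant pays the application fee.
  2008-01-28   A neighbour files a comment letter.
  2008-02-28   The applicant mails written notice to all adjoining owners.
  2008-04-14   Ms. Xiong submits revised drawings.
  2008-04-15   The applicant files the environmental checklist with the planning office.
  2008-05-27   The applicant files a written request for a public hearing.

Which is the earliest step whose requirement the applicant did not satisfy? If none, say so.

Step 1 — counting 14 days from 2008-01-21 (when the application is submitted) gives a deadline of 2008-02-04; 2008-01-22 is within that limit.
Step 2 — counting 14 days from 2008-02-16 (end of the 25-day waiting period, which began when the application fee is paid on 2008-01-22) gives a deadline of 2008-03-01; completed 2008-02-28, before the deadline.
Step 3 — counting 15 days from 2008-03-29 (end of the 30-day waiting period, which began when notice is mailed to adjoining owners on 2008-02-28) gives a deadline of 2008-04-13; done 2008-04-15 — 2 days late.
Later steps need not be reached.

Step 3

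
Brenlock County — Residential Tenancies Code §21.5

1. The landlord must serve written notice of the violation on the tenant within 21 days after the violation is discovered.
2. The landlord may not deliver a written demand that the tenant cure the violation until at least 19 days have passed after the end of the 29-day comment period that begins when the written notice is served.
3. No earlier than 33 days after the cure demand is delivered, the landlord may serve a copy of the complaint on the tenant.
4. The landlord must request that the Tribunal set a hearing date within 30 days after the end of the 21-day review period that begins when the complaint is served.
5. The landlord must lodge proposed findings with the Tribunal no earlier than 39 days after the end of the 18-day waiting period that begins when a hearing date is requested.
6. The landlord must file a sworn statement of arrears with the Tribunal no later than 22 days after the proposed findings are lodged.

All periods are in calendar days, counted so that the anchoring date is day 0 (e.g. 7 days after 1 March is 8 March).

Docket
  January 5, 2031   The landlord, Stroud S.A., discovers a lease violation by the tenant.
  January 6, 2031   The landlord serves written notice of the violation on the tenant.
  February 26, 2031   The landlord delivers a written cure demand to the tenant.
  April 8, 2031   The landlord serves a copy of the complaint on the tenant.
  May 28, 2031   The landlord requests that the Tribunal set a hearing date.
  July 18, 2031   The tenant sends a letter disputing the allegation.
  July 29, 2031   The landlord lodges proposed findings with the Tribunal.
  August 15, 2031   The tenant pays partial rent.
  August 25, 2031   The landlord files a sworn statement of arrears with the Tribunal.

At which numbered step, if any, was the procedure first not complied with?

Step 1: 21 days after January 5, 2031 (when the violation is discovered) is January 26, 2031; completed January 6, 2031, before the deadline.
Step 2: the earliest permitted date is 19 days after February 4, 2031 (end of the 29-day comment period, which began when the written notice is served on January 6, 2031), i.e. February 23, 2031; done February 26, 2031, after the minimum wait.
Step 3: the earliest permitted date is 33 days after February 26, 2031 (when the cure demand is delivered), i.e. March 31, 2031; done April 8, 2031, after the minimum wait.
Step 4: 30 days after April 29, 2031 (end of the 21-day review period, which began when the complaint is served on April 8, 2031) is May 29, 2031; done May 28, 2031 — timely.
Step 5: the earliest permitted date is 39 days after June 15, 2031 (end of the 18-day waiting period, which began when a hearing date is requested on May 28, 2031), i.e. July 24, 2031; done July 29, 2031 — permitted.
Step 6: 22 days after July 29, 2031 (when the proposed findings are lodged) is August 20, 2031; August 25, 2031 misses that deadline by 5 days.

Step 6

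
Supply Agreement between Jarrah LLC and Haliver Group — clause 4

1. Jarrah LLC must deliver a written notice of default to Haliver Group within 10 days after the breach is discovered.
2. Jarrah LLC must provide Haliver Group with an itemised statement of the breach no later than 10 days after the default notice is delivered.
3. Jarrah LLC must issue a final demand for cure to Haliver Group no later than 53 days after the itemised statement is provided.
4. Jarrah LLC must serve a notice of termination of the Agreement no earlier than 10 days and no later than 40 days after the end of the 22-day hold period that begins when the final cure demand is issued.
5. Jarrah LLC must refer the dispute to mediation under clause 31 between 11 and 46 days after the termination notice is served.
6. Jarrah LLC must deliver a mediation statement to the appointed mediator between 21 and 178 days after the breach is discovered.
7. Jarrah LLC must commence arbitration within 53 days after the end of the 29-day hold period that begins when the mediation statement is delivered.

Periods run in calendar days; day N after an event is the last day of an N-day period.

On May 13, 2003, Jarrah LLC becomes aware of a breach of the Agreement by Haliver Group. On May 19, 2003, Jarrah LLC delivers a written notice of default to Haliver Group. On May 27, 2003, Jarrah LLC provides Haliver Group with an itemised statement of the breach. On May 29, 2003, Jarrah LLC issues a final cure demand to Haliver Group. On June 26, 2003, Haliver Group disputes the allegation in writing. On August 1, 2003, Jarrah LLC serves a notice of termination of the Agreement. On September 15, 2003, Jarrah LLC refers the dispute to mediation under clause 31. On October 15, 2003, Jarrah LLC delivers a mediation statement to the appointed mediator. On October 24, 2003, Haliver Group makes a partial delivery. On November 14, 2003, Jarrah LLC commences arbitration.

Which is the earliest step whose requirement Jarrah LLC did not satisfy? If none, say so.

Step 4

Step 1: 10 days after May 13, 2003 (when the breach is discovered) is May 23, 2003; done May 19, 2003 — timely.
Step 2: 10 days after May 19, 2003 (when the default notice is delivered) is May 29, 2003; completed May 27, 2003, before the deadline.
Step 3: 53 days after May 27, 2003 (when the itemised statement is provided) is July 19, 2003; completed May 29, 2003, before the deadline.
Step 4: the window is 10–40 days after June 20, 2003 (end of the 22-day hold period, which began when the final cure demand is issued on May 29, 2003), so June 30, 2003 through July 30, 2003; August 1, 2003 is 2 days past the end of the window.
The analysis stops there.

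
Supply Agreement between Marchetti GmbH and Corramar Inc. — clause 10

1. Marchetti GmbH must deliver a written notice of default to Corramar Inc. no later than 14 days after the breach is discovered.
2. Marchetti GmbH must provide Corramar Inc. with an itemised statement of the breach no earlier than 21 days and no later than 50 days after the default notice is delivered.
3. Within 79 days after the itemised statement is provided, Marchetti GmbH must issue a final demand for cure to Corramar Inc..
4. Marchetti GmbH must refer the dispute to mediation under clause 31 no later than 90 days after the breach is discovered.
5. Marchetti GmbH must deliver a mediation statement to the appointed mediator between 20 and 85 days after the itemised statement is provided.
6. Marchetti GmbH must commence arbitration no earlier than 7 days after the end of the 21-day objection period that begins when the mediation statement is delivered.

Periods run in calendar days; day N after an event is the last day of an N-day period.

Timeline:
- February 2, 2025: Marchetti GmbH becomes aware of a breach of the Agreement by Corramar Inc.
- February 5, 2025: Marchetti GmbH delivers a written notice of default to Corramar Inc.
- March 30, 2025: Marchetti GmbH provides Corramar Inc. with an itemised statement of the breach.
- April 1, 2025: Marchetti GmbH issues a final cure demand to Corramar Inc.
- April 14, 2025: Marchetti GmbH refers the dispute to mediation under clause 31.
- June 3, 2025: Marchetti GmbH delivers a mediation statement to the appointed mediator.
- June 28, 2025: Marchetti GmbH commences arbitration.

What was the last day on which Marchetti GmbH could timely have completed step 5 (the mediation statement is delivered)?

June 23, 2025

Step 5 runs from March 30, 2025, when the itemised statement is provided. The window is 20–85 days after March 30, 2025; it closes on June 23, 2025.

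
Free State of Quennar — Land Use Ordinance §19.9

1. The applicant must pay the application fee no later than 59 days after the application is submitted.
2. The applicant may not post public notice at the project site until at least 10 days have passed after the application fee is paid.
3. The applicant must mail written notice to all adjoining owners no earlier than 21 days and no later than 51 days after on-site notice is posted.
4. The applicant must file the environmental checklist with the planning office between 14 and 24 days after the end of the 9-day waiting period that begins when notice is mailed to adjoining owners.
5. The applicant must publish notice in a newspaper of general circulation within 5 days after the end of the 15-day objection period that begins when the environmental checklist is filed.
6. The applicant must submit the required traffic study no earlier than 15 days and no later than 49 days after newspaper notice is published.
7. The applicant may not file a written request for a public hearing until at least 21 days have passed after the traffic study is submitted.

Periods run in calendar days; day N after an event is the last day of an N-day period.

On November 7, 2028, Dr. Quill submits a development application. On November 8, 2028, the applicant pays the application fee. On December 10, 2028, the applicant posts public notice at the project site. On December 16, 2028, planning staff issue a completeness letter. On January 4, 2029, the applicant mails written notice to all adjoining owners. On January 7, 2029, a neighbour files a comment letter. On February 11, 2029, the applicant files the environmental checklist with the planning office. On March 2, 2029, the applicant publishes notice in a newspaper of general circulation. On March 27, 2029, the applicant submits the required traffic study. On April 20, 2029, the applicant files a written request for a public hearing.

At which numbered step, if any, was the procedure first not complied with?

Step 1 — counting 59 days from November 7, 2028 (when the application is submitted) gives a deadline of January 5, 2029; done November 8, 2028 — timely.
Step 2 — must wait 10 days from November 8, 2028 (when the application fee is paid), so not before November 18, 2028; December 10, 2028 is on or after that date.
Step 3 — 21 and 51 days from December 10, 2028 (when on-site notice is posted) are December 31, 2028 and January 30, 2029 respectively; done January 4, 2029, which is between those dates.
Step 4 — 14 and 24 days from January 13, 2029 (end of the 9-day waiting period, which began when notice is mailed to adjoining owners on January 4, 2029) are January 27, 2029 and February 6, 2029 respectively; done February 11, 2029 — 5 days after the window closed.

Step 4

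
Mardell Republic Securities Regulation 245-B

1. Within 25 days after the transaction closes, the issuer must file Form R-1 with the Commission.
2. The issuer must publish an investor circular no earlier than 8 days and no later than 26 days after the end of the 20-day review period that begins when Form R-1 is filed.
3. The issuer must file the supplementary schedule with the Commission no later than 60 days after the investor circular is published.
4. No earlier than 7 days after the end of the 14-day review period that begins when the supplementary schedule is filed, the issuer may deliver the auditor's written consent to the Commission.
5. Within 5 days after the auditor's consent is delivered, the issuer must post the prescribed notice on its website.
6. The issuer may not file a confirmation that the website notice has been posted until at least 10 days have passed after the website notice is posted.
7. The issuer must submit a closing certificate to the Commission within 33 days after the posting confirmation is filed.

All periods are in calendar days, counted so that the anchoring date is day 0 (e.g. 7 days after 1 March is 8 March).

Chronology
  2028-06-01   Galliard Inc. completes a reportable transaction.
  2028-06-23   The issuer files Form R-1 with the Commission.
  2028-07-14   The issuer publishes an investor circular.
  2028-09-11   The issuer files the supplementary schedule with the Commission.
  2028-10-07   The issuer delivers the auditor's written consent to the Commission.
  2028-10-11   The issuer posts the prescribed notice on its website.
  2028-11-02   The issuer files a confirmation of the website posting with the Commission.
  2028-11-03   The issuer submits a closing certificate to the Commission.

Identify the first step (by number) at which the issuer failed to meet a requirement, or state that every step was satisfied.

Step 1 — counting 25 days from 2028-06-01 (when the transaction closes) gives a deadline of 2028-06-26; done 2028-06-23 — timely.
Step 2 — 8 and 26 days from 2028-07-13 (end of the 20-day review period, which began when Form R-1 is filed on 2028-06-23) are 2028-07-21 and 2028-08-08 respectively; 2028-07-14 is 7 days too early.
That is the first point of non-compliance.

Step 2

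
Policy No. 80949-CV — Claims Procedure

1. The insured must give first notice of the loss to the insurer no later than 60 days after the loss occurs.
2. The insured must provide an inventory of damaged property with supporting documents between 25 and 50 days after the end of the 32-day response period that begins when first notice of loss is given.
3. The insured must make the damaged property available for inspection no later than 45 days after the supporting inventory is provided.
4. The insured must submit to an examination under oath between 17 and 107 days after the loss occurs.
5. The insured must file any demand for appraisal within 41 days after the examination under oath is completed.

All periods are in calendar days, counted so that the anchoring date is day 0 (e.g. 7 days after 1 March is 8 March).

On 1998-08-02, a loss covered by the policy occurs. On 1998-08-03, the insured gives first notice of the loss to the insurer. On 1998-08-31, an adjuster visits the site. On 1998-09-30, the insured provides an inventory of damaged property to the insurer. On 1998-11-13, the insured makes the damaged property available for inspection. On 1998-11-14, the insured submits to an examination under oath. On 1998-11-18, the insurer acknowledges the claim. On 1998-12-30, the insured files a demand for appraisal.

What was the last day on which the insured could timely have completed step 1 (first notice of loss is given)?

1998-10-01

Step 1 runs from 1998-08-02, when the loss occurs. 60 days after 1998-08-02 is 1998-10-01.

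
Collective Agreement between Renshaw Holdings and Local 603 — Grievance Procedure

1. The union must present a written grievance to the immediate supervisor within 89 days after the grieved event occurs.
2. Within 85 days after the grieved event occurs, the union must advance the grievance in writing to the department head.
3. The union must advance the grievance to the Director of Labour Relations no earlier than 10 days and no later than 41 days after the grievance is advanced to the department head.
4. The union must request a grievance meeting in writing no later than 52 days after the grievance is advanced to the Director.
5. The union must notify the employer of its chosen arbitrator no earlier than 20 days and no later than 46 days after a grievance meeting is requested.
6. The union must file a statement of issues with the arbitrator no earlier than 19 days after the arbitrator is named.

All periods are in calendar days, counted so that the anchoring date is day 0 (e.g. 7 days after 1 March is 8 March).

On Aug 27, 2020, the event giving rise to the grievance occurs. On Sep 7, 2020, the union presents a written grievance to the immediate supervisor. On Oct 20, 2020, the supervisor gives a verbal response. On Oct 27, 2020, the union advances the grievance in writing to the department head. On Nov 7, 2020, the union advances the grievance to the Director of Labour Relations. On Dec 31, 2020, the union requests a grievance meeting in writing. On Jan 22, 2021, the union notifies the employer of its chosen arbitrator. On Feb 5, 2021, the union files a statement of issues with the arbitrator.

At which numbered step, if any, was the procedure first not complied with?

Step 4

Step 1: 89 days after Aug 27, 2020 (when the grieved event occurs) is Nov 24, 2020; Sep 7, 2020 is within that limit.
Step 2: 85 days after Aug 27, 2020 (when the grieved event occurs) is Nov 20, 2020; done Oct 27, 2020 — timely.
Step 3: the window is 10–41 days after Oct 27, 2020 (when the grievance is advanced to the department head), so Nov 6, 2020 through Dec 7, 2020; Nov 7, 2020 falls inside that range.
Step 4: 52 days after Nov 7, 2020 (when the grievance is advanced to the Director) is Dec 29, 2020; done Dec 31, 2020 — 2 days late.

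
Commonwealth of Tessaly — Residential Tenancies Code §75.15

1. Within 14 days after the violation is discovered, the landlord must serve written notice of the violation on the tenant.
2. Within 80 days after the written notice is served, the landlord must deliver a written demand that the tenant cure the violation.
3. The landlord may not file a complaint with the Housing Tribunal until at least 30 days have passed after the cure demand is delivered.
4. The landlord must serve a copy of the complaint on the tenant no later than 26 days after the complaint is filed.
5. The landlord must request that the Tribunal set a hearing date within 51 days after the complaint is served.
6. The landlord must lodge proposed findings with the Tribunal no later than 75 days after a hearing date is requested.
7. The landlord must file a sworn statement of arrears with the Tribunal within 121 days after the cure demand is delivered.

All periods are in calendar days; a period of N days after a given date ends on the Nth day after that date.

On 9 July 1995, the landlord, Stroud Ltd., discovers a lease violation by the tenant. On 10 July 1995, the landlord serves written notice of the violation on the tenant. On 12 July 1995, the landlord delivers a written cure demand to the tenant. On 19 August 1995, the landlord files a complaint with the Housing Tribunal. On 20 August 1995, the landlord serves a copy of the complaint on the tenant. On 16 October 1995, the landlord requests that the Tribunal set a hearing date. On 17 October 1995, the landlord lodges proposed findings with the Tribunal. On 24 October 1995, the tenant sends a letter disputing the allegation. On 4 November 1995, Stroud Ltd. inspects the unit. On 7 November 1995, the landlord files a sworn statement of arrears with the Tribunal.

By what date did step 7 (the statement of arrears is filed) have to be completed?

10 November 1995

Step 7 runs from 12 July 1995, when the cure demand is delivered. 121 days after 12 July 1995 is 10 November 1995.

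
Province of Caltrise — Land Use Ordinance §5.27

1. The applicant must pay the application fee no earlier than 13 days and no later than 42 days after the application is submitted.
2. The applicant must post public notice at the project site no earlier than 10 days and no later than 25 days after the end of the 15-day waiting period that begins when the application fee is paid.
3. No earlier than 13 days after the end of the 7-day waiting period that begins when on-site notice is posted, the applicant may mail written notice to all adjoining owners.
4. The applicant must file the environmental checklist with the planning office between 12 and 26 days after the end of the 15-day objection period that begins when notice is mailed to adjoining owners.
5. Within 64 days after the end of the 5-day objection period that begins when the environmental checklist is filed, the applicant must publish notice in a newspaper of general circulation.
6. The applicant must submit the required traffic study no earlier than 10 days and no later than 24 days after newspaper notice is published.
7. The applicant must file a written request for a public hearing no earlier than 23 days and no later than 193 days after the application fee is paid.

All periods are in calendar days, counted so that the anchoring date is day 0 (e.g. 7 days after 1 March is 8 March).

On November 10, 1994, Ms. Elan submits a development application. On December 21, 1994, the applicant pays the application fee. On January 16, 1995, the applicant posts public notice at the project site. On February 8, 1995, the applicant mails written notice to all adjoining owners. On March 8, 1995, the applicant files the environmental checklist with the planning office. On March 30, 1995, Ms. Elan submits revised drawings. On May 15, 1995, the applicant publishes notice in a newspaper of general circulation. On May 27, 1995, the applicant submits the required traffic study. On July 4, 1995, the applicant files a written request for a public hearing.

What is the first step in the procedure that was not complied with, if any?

Step 7

(1) the permitted window runs from November 10, 1994 + 13 = November 23, 1994 to November 10, 1994 + 42 = December 22, 1994; December 21, 1994 falls inside that range.
(2) the permitted window runs from January 5, 1995 + 10 = January 15, 1995 to January 5, 1995 + 25 = January 30, 1995; done January 16, 1995 — within the window.
(3) permitted from January 23, 1995 + 13 days = February 5, 1995 onward; February 8, 1995 is on or after that date.
(4) the permitted window runs from February 23, 1995 + 12 = March 7, 1995 to February 23, 1995 + 26 = March 21, 1995; done March 8, 1995, which is between those dates.
(5) due by March 13, 1995 + 64 days = May 16, 1995; done May 15, 1995 — timely.
(6) the permitted window runs from May 15, 1995 + 10 = May 25, 1995 to May 15, 1995 + 24 = June 8, 1995; done May 27, 1995, which is between those dates.
(7) the permitted window runs from December 21, 1994 + 23 = January 13, 1995 to December 21, 1994 + 193 = July 2, 1995; July 4, 1995 is 2 days past the end of the window.
Later steps need not be reached.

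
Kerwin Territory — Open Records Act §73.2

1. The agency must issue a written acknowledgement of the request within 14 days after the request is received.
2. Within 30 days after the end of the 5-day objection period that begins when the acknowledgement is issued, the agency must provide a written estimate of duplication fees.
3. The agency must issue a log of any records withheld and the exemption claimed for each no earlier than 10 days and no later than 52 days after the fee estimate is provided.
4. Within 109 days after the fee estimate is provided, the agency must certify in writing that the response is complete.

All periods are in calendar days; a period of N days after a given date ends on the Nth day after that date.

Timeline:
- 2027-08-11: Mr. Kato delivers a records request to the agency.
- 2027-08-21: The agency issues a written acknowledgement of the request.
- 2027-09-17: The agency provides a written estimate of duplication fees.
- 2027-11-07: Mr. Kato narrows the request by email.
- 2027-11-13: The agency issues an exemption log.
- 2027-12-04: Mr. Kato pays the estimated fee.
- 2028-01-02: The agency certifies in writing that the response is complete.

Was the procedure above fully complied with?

Step 1: 14 days after 2027-08-11 (when the request is received) is 2027-08-25; done 2027-08-21 — timely.
Step 2: 30 days after 2027-08-26 (end of the 5-day objection period, which began when the acknowledgement is issued on 2027-08-21) is 2027-09-25; 2027-09-17 is within that limit.
Step 3: the window is 10–52 days after 2027-09-17 (when the fee estimate is provided), so 2027-09-27 through 2027-11-08; done 2027-11-13 — 5 days after the window closed.
That is the first point of non-compliance.

No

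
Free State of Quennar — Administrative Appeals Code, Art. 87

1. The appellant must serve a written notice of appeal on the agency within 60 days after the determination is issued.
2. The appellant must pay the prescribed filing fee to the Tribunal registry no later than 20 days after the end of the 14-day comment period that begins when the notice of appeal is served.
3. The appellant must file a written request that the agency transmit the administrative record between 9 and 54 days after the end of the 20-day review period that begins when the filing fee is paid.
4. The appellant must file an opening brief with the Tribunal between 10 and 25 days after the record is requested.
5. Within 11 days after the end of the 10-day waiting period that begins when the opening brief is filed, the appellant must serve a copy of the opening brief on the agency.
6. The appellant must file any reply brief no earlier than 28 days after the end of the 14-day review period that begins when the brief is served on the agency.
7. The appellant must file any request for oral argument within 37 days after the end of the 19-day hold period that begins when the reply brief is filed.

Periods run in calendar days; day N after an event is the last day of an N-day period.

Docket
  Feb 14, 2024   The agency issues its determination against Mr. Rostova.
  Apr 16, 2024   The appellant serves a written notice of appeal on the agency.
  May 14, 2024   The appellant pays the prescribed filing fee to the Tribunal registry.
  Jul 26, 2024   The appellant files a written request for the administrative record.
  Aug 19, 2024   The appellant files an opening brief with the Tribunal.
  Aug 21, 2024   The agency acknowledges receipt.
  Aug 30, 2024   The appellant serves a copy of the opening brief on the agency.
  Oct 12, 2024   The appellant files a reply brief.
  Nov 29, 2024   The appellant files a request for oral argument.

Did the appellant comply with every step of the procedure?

No

Step 1 — counting 60 days from Feb 14, 2024 (when the determination is issued) gives a deadline of Apr 14, 2024; Apr 16, 2024 misses that deadline by 2 days.
The analysis stops there.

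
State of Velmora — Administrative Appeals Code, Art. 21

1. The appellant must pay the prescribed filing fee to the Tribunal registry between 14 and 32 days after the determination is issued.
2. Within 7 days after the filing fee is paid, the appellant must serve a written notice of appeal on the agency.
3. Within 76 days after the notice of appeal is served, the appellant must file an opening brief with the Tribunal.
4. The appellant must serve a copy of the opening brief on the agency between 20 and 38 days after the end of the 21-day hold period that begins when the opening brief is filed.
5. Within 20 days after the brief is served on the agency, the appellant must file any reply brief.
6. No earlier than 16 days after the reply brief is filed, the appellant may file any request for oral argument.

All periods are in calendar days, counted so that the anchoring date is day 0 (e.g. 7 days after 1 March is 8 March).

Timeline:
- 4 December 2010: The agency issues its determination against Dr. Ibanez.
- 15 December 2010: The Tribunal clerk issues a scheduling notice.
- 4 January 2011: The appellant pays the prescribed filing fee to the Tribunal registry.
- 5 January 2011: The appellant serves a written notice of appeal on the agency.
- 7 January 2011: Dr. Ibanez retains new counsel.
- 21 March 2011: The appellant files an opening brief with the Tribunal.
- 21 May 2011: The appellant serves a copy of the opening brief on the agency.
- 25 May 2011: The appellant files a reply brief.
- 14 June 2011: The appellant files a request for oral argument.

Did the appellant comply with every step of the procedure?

Step 1: the window is 14–32 days after 4 December 2010 (when the determination is issued), so 18 December 2010 through 5 January 2011; 4 January 2011 falls inside that range.
Step 2: 7 days after 4 January 2011 (when the filing fee is paid) is 11 January 2011; 5 January 2011 is within that limit.
Step 3: 76 days after 5 January 2011 (when the notice of appeal is served) is 22 March 2011; completed 21 March 2011, before the deadline.
Step 4: the window is 20–38 days after 11 April 2011 (end of the 21-day hold period, which began when the opening brief is filed on 21 March 2011), so 1 May 2011 through 19 May 2011; 21 May 2011 is 2 days past the end of the window.
Later steps need not be reached.

No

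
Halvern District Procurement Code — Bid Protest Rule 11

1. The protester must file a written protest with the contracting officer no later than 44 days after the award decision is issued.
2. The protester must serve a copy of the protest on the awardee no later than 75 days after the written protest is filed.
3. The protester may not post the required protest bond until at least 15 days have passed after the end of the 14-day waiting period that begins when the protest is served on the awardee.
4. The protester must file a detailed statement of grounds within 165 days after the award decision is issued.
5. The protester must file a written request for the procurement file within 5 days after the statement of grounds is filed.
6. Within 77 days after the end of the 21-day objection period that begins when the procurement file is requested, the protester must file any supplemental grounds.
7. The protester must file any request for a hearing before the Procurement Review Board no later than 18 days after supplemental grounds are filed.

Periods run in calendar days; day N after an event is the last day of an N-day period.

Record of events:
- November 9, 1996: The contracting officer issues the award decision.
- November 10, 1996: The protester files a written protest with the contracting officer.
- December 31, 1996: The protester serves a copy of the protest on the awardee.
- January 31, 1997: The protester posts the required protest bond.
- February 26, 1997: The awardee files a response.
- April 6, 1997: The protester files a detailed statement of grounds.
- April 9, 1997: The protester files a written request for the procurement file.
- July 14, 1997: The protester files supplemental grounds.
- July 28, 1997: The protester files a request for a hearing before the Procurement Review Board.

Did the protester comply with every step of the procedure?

Step 1 — counting 44 days from November 9, 1996 (when the award decision is issued) gives a deadline of December 23, 1996; completed November 10, 1996, before the deadline.
Step 2 — counting 75 days from November 10, 1996 (when the written protest is filed) gives a deadline of January 24, 1997; completed December 31, 1996, before the deadline.
Step 3 — must wait 15 days from January 14, 1997 (end of the 14-day waiting period, which began when the protest is served on the awardee on December 31, 1996), so not before January 29, 1997; done January 31, 1997 — permitted.
Step 4 — counting 165 days from November 9, 1996 (when the award decision is issued) gives a deadline of April 23, 1997; completed April 6, 1997, before the deadline.
Step 5 — counting 5 days from April 6, 1997 (when the statement of grounds is filed) gives a deadline of April 11, 1997; done April 9, 1997 — timely.
Step 6 — counting 77 days from April 30, 1997 (end of the 21-day objection period, which began when the procurement file is requested on April 9, 1997) gives a deadline of July 16, 1997; July 14, 1997 is within that limit.
Step 7 — counting 18 days from July 14, 1997 (when supplemental grounds are filed) gives a deadline of August 1, 1997; done July 28, 1997 — timely.

Yes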